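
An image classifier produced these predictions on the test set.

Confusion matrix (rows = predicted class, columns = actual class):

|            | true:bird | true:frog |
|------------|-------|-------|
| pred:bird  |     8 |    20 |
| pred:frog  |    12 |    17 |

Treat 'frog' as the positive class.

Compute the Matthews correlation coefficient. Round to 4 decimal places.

MCC = (TP·TN − FP·FN) / √((TP+FP)(TP+FN)(TN+FP)(TN+FN))
Numerator = 17·8 − 12·20 = -104
Denominator = √(29·37·20·28) = √600880 = 775.1645
MCC = -104 / 775.1645 = -0.1342

-0.1342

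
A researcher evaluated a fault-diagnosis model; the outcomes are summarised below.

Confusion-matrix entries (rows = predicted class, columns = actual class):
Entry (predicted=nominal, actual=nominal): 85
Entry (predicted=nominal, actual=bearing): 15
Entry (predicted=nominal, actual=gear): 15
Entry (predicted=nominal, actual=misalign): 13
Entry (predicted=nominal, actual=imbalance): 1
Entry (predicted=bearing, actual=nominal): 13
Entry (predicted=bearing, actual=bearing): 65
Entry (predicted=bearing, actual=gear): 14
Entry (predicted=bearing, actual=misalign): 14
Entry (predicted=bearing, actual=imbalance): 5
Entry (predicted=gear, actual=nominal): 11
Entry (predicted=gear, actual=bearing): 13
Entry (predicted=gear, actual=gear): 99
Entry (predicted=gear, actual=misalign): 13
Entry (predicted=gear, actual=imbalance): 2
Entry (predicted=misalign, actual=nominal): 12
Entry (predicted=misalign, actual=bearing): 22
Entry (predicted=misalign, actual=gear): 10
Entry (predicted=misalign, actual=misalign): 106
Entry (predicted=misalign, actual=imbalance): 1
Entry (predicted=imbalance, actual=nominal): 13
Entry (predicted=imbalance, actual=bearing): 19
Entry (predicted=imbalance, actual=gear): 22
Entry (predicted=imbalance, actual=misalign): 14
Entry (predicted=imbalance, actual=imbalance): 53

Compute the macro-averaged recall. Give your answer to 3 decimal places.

0.651

Per-class recall (TP/(TP+FN)):
  nominal: TP=85, FN=13+11+12+13=49 → 85/134 = 0.6343
  bearing: TP=65, FN=15+13+22+19=69 → 65/134 = 0.4851
  gear: TP=99, FN=15+14+10+22=61 → 99/160 = 0.6188
  misalign: TP=106, FN=13+14+13+14=54 → 106/160 = 0.6625
  imbalance: TP=53, FN=1+5+2+1=9 → 53/62 = 0.8548
Macro-recall = mean = (0.6343 + 0.4851 + 0.6188 + 0.6625 + 0.8548) / 5 = 0.651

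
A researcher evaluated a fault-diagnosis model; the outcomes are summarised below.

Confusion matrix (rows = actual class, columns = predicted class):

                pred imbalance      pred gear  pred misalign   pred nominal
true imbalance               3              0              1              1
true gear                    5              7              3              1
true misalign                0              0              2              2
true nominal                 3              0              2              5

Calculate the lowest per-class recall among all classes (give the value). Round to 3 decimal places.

Per-class recall (TP/(TP+FN)):
  imbalance: TP=3, FN=0+1+1=2 → 3/5 = 0.6000
  gear: TP=7, FN=5+3+1=9 → 7/16 = 0.4375
  misalign: TP=2, FN=0+0+2=2 → 2/4 = 0.5000
  nominal: TP=5, FN=3+0+2=5 → 5/10 = 0.5000
Lowest is class 'gear' with recall = 0.438.

0.438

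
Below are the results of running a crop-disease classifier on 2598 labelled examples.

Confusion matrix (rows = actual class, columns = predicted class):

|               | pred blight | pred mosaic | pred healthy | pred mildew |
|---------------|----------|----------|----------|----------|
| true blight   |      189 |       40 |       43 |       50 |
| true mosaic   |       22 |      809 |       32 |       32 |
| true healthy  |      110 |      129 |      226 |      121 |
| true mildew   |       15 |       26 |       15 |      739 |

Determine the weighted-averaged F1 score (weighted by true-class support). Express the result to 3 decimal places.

0.738

Per-class F1 score (2·TP/(2·TP+FP+FN)):
  blight: TP=189, FP=22+110+15=147, FN=40+43+50=133 → 378/658 = 0.5745
  mosaic: TP=809, FP=40+129+26=195, FN=22+32+32=86 → 1618/1899 = 0.8520
  healthy: TP=226, FP=43+32+15=90, FN=110+129+121=360 → 452/902 = 0.5011
  mildew: TP=739, FP=50+32+121=203, FN=15+26+15=56 → 1478/1737 = 0.8509
Weighted-F1 score = Σ (supportᵢ/N)·F1 scoreᵢ with N=2598: (322/2598)·0.5745 + (895/2598)·0.8520 + (586/2598)·0.5011 + (795/2598)·0.8509 = 0.738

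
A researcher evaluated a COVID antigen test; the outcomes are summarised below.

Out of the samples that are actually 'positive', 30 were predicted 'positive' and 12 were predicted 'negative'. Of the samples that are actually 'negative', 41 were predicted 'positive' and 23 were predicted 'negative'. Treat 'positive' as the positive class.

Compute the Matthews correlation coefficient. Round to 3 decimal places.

MCC = (TP·TN − FP·FN) / √((TP+FP)(TP+FN)(TN+FP)(TN+FN))
Numerator = 30·23 − 41·12 = 198
Denominator = √(71·42·64·35) = √6679680 = 2584.5077
MCC = 198 / 2584.5077 = 0.077

0.077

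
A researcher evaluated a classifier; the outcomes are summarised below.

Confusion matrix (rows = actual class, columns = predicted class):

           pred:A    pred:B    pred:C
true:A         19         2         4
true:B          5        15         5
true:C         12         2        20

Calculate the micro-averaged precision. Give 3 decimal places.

Micro-averaging pools counts across classes: ΣTP=54, ΣFP=30, ΣFN=30.
Micro-precision = TP/(TP+FP) on pooled counts = 0.643 (equals overall accuracy in single-label multiclass).

0.643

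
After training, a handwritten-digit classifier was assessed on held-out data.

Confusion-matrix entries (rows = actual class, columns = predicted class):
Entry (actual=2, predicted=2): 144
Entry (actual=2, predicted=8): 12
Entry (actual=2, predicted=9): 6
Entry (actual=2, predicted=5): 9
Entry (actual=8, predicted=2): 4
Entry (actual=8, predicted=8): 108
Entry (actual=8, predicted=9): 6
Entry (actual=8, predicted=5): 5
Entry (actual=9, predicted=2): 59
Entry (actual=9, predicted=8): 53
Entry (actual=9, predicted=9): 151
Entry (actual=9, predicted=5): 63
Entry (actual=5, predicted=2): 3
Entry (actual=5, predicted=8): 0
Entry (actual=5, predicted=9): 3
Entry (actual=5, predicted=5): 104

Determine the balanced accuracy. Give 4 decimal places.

Balanced accuracy = mean of per-class recall.
  2: recall = 144/171 = 0.84211
  8: recall = 108/123 = 0.87805
  9: recall = 151/326 = 0.46319
  5: recall = 104/110 = 0.94545
Mean = (0.84211 + 0.87805 + 0.46319 + 0.94545) / 4 = 0.7822

0.7822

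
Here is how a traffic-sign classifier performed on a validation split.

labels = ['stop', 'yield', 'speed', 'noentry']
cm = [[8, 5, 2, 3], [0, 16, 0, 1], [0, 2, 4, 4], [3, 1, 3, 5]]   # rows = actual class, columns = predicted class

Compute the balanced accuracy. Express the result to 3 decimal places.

0.551

Balanced accuracy = mean of per-class recall.
  stop: recall = 8/18 = 0.4444
  yield: recall = 16/17 = 0.9412
  speed: recall = 4/10 = 0.4000
  noentry: recall = 5/12 = 0.4167
Mean = (0.4444 + 0.9412 + 0.4000 + 0.4167) / 4 = 0.551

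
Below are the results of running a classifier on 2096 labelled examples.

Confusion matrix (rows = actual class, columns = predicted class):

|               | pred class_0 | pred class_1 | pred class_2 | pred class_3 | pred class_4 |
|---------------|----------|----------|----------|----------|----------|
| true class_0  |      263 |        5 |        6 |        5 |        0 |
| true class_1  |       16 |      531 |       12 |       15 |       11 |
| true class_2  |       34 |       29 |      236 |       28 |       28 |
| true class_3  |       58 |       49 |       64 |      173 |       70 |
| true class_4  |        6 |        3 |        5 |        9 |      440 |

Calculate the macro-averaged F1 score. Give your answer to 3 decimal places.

0.758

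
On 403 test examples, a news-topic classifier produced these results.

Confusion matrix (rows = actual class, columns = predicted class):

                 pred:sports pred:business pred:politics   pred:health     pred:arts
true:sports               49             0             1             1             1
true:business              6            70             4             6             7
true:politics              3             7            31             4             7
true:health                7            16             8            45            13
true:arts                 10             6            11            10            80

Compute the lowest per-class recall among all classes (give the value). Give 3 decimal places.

Per-class recall (TP/(TP+FN)):
  sports: TP=49, FN=0+1+1+1=3 → 49/52 = 0.9423
  business: TP=70, FN=6+4+6+7=23 → 70/93 = 0.7527
  politics: TP=31, FN=3+7+4+7=21 → 31/52 = 0.5962
  health: TP=45, FN=7+16+8+13=44 → 45/89 = 0.5056
  arts: TP=80, FN=10+6+11+10=37 → 80/117 = 0.6838
Lowest is class 'health' with recall = 0.506.

0.506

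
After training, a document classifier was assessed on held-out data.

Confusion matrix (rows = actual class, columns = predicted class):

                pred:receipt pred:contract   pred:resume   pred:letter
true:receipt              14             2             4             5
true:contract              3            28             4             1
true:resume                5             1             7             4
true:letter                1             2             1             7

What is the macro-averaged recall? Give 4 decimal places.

Per-class recall (TP/(TP+FN)):
  receipt: TP=14, FN=2+4+5=11 → 14/25 = 0.56000
  contract: TP=28, FN=3+4+1=8 → 28/36 = 0.77778
  resume: TP=7, FN=5+1+4=10 → 7/17 = 0.41176
  letter: TP=7, FN=1+2+1=4 → 7/11 = 0.63636
Macro-recall = mean = (0.56000 + 0.77778 + 0.41176 + 0.63636) / 4 = 0.5965

0.5965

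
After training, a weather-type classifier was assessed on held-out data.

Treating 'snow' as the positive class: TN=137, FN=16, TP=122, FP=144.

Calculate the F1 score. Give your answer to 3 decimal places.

Precision = TP/(TP+FP) = 122/266 = 0.4586
Recall = TP/(TP+FN) = 122/138 = 0.8841
F1 = 2·TP/(2·TP+FP+FN) = 244/404 = 0.604

0.604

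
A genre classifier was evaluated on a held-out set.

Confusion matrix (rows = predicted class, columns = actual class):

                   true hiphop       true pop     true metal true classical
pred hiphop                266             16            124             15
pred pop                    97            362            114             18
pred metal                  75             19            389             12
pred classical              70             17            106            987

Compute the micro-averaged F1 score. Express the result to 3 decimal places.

0.746

Micro-averaging pools counts across classes: ΣTP=2004, ΣFP=683, ΣFN=683.
Micro-F1 score = 2·TP/(2·TP+FP+FN) on pooled counts = 0.746 (equals overall accuracy in single-label multiclass).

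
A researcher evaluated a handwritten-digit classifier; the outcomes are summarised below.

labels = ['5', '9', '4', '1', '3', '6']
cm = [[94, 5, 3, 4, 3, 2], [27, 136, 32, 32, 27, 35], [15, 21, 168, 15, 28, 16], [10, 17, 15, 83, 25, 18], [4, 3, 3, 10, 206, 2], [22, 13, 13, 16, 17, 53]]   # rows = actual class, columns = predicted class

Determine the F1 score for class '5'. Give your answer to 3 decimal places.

0.664

F1 score = 2·TP/(2·TP+FP+FN).
5: TP=94, FP=27+15+10+4+22=78, FN=5+3+4+3+2=17 → 188/283 = 0.6643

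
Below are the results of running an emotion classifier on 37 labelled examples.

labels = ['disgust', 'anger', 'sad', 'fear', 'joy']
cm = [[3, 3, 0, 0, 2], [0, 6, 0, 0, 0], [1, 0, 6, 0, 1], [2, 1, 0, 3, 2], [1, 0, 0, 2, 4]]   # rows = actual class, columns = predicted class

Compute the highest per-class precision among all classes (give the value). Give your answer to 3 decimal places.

1.000

Per-class precision (TP/(TP+FP)):
  disgust: TP=3, FP=0+1+2+1=4 → 3/7 = 0.4286
  anger: TP=6, FP=3+0+1+0=4 → 6/10 = 0.6000
  sad: TP=6, FP=0+0+0+0=0 → 6/6 = 1.0000
  fear: TP=3, FP=0+0+0+2=2 → 3/5 = 0.6000
  joy: TP=4, FP=2+0+1+2=5 → 4/9 = 0.4444
Highest is class 'sad' with precision = 1.000.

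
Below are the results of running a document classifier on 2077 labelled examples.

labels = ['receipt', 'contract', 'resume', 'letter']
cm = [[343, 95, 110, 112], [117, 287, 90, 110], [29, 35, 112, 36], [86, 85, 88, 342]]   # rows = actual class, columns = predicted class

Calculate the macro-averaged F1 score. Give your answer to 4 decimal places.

Per-class F1 score (2·TP/(2·TP+FP+FN)):
  receipt: TP=343, FP=117+29+86=232, FN=95+110+112=317 → 686/1235 = 0.55547
  contract: TP=287, FP=95+35+85=215, FN=117+90+110=317 → 574/1106 = 0.51899
  resume: TP=112, FP=110+90+88=288, FN=29+35+36=100 → 224/612 = 0.36601
  letter: TP=342, FP=112+110+36=258, FN=86+85+88=259 → 684/1201 = 0.56953
Macro-F1 score = mean = (0.55547 + 0.51899 + 0.36601 + 0.56953) / 4 = 0.5025

0.5025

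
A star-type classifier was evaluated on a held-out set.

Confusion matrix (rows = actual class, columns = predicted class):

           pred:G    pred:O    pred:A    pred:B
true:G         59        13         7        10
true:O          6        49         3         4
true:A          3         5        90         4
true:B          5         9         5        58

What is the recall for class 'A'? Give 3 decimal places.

0.882

recall = TP/(TP+FN).
A: TP=90, FN=3+5+4=12 → 90/102 = 0.8824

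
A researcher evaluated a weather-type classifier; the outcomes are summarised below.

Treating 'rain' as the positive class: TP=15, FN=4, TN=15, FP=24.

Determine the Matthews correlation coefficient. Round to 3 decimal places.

0.174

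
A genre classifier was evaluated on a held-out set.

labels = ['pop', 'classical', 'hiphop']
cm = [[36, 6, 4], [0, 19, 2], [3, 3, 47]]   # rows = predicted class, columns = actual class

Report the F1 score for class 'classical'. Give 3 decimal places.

Take TP from the diagonal, FP from the rest of the 'classical' prediction marginal, FN from the rest of the 'classical' actual marginal.
F1 score = 2·TP/(2·TP+FP+FN).
classical: TP=19, FP=0+2=2, FN=6+3=9 → 38/49 = 0.7755

0.776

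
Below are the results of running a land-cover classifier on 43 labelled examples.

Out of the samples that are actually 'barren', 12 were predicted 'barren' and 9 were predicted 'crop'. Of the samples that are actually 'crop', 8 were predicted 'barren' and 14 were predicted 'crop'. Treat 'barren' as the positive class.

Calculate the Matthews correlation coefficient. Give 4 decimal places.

0.2082

MCC = (TP·TN − FP·FN) / √((TP+FP)(TP+FN)(TN+FP)(TN+FN))
Numerator = 12·14 − 8·9 = 96
Denominator = √(20·21·22·23) = √212520 = 460.9989
MCC = 96 / 460.9989 = 0.2082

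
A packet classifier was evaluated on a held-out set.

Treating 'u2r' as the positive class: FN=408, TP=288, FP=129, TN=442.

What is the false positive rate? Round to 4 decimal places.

0.2259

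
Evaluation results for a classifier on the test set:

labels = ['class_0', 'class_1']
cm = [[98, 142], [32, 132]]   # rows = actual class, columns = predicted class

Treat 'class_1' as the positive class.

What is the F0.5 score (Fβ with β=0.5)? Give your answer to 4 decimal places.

0.5238

Fβ = (1+β²)·TP / ((1+β²)·TP + β²·FN + FP), with β²=1/4
= 1.25·132 / (1.25·132 + 0.25·32 + 142) = 0.5238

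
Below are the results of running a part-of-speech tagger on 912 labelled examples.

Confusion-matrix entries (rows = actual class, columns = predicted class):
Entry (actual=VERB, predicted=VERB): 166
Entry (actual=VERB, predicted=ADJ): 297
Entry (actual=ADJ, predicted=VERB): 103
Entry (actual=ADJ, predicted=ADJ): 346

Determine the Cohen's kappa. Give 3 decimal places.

0.128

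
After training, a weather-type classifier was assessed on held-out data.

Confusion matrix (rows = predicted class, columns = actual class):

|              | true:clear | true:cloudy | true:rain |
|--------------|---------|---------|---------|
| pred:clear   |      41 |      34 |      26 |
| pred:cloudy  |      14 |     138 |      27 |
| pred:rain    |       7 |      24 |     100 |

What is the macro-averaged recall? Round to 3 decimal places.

Per-class recall (TP/(TP+FN)):
  clear: TP=41, FN=14+7=21 → 41/62 = 0.6613
  cloudy: TP=138, FN=34+24=58 → 138/196 = 0.7041
  rain: TP=100, FN=26+27=53 → 100/153 = 0.6536
Macro-recall = mean = (0.6613 + 0.7041 + 0.6536) / 3 = 0.673

0.673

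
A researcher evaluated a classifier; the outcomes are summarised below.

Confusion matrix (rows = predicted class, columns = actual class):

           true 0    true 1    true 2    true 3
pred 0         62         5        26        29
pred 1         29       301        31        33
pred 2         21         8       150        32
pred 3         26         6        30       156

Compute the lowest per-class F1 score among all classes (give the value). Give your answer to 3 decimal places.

0.477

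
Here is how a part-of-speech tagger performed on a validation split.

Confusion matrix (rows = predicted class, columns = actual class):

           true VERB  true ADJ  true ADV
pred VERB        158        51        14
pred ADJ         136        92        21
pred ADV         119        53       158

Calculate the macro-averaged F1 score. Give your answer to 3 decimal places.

Per-class F1 score (2·TP/(2·TP+FP+FN)):
  VERB: TP=158, FP=51+14=65, FN=136+119=255 → 316/636 = 0.4969
  ADJ: TP=92, FP=136+21=157, FN=51+53=104 → 184/445 = 0.4135
  ADV: TP=158, FP=119+53=172, FN=14+21=35 → 316/523 = 0.6042
Macro-F1 score = mean = (0.4969 + 0.4135 + 0.6042) / 3 = 0.505

0.505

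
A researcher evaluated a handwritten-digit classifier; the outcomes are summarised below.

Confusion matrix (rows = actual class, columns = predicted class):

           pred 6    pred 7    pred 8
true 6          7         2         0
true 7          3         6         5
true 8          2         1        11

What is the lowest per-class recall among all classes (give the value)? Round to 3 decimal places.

Per-class recall (TP/(TP+FN)):
  6: TP=7, FN=2+0=2 → 7/9 = 0.7778
  7: TP=6, FN=3+5=8 → 6/14 = 0.4286
  8: TP=11, FN=2+1=3 → 11/14 = 0.7857
Lowest is class '7' with recall = 0.429.

0.429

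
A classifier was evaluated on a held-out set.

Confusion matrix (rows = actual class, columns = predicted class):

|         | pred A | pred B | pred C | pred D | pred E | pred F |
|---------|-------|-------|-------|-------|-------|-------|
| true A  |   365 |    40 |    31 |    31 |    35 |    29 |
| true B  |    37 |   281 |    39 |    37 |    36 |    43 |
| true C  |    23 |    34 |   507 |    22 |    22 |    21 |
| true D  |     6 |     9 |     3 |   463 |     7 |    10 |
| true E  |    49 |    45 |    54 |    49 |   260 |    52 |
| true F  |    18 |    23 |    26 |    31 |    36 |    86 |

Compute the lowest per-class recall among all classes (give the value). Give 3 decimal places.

0.391

Per-class recall (TP/(TP+FN)):
  A: TP=365, FN=40+31+31+35+29=166 → 365/531 = 0.6874
  B: TP=281, FN=37+39+37+36+43=192 → 281/473 = 0.5941
  C: TP=507, FN=23+34+22+22+21=122 → 507/629 = 0.8060
  D: TP=463, FN=6+9+3+7+10=35 → 463/498 = 0.9297
  E: TP=260, FN=49+45+54+49+52=249 → 260/509 = 0.5108
  F: TP=86, FN=18+23+26+31+36=134 → 86/220 = 0.3909
Lowest is class 'F' with recall = 0.391.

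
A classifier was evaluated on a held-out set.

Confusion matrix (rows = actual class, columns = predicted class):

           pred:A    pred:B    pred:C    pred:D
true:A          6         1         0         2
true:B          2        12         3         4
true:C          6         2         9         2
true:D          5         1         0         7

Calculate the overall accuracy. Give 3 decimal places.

0.548

Accuracy = trace / total = (6+12+9+7=34) / 62 = 34/62 = 0.548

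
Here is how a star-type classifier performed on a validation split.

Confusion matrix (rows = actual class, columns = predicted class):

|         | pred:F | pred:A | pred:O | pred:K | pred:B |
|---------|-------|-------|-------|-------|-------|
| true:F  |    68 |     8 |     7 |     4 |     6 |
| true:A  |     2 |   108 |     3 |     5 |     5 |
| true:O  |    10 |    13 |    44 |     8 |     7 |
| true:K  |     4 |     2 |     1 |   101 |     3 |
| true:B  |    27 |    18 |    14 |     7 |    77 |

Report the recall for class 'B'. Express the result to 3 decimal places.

0.538

One-vs-rest for 'B': TP = diagonal; FP = other classes predicted 'B'; FN = 'B' predicted as other.
recall = TP/(TP+FN).
B: TP=77, FN=27+18+14+7=66 → 77/143 = 0.5385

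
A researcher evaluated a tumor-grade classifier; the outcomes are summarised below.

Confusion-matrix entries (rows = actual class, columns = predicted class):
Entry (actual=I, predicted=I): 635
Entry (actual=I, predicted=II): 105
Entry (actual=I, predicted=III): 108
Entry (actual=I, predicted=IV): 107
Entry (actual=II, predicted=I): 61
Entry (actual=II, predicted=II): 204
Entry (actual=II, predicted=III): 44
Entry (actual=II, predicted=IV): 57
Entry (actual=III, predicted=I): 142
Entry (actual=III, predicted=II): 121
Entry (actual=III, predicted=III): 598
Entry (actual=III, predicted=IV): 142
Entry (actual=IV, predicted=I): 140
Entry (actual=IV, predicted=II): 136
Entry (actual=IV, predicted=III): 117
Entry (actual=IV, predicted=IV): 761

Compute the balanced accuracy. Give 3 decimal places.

Balanced accuracy = mean of per-class recall.
  I: recall = 635/955 = 0.6649
  II: recall = 204/366 = 0.5574
  III: recall = 598/1003 = 0.5962
  IV: recall = 761/1154 = 0.6594
Mean = (0.6649 + 0.5574 + 0.5962 + 0.6594) / 4 = 0.619

0.619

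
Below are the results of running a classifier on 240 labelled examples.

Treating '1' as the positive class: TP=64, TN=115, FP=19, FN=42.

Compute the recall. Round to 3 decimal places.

Recall = TP/(TP+FN) = 64/(64+42) = 64/106 = 0.604

0.604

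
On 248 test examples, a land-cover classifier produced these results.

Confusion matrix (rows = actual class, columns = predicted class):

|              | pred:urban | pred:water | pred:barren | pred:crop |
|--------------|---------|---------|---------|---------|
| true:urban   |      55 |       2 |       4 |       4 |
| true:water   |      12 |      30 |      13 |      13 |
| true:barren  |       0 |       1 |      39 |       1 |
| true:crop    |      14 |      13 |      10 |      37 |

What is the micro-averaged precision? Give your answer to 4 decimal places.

0.6492

Micro-averaging pools counts across classes: ΣTP=161, ΣFP=87, ΣFN=87.
Micro-precision = TP/(TP+FP) on pooled counts = 0.6492 (equals overall accuracy in single-label multiclass).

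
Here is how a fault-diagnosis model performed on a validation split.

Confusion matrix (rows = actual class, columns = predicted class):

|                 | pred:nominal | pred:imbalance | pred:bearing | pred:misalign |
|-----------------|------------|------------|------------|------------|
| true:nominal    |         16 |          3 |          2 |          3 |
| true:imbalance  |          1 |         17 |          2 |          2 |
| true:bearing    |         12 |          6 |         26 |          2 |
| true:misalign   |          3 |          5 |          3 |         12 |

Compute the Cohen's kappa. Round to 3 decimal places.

0.485

Observed agreement pₒ = trace/N = 71/115 = 0.6174
Expected agreement pₑ = Σ (rowᵢ·colᵢ)/N² = (24·32 + 22·31 + 46·33 + 23·19)/115² = 0.2575
κ = (pₒ − pₑ)/(1 − pₑ) = (0.6174 − 0.2575)/(1 − 0.2575) = 0.485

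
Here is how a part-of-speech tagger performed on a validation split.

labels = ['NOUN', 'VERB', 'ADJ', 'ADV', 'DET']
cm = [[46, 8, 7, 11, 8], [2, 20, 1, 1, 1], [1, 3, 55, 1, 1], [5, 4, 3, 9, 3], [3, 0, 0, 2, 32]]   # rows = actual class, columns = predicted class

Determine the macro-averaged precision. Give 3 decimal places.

Per-class precision (TP/(TP+FP)):
  NOUN: TP=46, FP=2+1+5+3=11 → 46/57 = 0.8070
  VERB: TP=20, FP=8+3+4+0=15 → 20/35 = 0.5714
  ADJ: TP=55, FP=7+1+3+0=11 → 55/66 = 0.8333
  ADV: TP=9, FP=11+1+1+2=15 → 9/24 = 0.3750
  DET: TP=32, FP=8+1+1+3=13 → 32/45 = 0.7111
Macro-precision = mean = (0.8070 + 0.5714 + 0.8333 + 0.3750 + 0.7111) / 5 = 0.660

0.660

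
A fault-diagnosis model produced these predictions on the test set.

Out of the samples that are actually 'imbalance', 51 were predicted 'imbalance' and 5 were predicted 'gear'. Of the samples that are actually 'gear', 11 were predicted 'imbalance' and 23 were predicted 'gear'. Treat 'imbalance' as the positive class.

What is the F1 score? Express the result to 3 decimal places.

0.864

Precision = TP/(TP+FP) = 51/62 = 0.8226
Recall = TP/(TP+FN) = 51/56 = 0.9107
F1 = 2·TP/(2·TP+FP+FN) = 102/118 = 0.864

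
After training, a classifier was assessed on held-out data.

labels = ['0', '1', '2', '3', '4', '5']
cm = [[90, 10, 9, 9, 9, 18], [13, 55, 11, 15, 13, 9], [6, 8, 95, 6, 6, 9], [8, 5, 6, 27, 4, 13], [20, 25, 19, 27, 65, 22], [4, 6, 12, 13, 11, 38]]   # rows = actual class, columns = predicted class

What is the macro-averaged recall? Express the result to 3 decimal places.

0.512

Per-class recall (TP/(TP+FN)):
  0: TP=90, FN=10+9+9+9+18=55 → 90/145 = 0.6207
  1: TP=55, FN=13+11+15+13+9=61 → 55/116 = 0.4741
  2: TP=95, FN=6+8+6+6+9=35 → 95/130 = 0.7308
  3: TP=27, FN=8+5+6+4+13=36 → 27/63 = 0.4286
  4: TP=65, FN=20+25+19+27+22=113 → 65/178 = 0.3652
  5: TP=38, FN=4+6+12+13+11=46 → 38/84 = 0.4524
Macro-recall = mean = (0.6207 + 0.4741 + 0.7308 + 0.4286 + 0.3652 + 0.4524) / 6 = 0.512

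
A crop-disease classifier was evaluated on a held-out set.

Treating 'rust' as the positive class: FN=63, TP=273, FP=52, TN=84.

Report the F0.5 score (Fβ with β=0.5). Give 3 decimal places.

0.834

Fβ = (1+β²)·TP / ((1+β²)·TP + β²·FN + FP), with β²=1/4
= 1.25·273 / (1.25·273 + 0.25·63 + 52) = 0.834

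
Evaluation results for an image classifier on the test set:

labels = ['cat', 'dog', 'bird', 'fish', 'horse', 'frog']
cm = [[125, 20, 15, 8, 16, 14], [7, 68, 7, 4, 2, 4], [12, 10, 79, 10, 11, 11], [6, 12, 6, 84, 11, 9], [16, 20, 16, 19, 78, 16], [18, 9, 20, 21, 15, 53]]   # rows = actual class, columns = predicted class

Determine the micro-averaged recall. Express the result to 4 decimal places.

0.5716

Micro-averaging pools counts across classes: ΣTP=487, ΣFP=365, ΣFN=365.
Micro-recall = TP/(TP+FN) on pooled counts = 0.5716 (equals overall accuracy in single-label multiclass).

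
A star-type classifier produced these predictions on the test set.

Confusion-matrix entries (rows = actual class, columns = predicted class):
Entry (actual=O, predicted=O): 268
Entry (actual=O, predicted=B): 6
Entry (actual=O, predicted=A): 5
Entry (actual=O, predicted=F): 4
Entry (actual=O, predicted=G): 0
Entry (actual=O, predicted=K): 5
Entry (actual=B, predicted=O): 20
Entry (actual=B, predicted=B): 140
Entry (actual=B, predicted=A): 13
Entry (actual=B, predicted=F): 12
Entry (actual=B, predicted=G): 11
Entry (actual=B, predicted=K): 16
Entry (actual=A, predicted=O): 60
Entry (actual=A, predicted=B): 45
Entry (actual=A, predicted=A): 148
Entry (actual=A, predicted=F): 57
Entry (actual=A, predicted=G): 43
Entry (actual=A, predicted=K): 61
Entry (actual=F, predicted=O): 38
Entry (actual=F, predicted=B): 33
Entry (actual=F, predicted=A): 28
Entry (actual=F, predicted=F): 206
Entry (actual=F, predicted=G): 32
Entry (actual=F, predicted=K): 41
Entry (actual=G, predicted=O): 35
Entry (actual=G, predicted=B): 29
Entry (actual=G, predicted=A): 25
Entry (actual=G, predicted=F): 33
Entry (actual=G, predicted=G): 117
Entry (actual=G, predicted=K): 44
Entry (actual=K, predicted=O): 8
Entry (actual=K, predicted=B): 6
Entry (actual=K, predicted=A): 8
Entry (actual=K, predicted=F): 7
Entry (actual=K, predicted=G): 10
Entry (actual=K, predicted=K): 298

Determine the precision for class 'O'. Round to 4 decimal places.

0.6247

Take TP from the diagonal, FP from the rest of the 'O' prediction marginal, FN from the rest of the 'O' actual marginal.
precision = TP/(TP+FP).
O: TP=268, FP=20+60+38+35+8=161 → 268/429 = 0.62471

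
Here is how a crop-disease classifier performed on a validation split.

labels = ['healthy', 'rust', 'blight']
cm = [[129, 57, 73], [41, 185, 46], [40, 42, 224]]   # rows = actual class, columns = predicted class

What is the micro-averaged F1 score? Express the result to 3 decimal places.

Micro-averaging pools counts across classes: ΣTP=538, ΣFP=299, ΣFN=299.
Micro-F1 score = 2·TP/(2·TP+FP+FN) on pooled counts = 0.643 (equals overall accuracy in single-label multiclass).

0.643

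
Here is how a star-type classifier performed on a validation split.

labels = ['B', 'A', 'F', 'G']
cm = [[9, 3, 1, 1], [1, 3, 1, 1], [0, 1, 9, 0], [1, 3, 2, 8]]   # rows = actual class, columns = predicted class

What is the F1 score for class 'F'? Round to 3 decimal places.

F1 score = 2·TP/(2·TP+FP+FN).
F: TP=9, FP=1+1+2=4, FN=0+1+0=1 → 18/23 = 0.7826

0.783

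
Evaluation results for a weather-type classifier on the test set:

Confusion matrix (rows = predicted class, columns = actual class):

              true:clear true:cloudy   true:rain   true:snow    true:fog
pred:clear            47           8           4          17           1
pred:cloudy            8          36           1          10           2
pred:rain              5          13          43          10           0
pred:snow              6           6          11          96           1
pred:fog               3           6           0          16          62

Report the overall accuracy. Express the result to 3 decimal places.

Accuracy = trace / total = (47+36+43+96+62=284) / 412 = 284/412 = 0.689

0.689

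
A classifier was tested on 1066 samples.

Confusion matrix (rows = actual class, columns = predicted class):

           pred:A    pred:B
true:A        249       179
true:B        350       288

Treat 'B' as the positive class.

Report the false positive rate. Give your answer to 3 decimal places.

0.418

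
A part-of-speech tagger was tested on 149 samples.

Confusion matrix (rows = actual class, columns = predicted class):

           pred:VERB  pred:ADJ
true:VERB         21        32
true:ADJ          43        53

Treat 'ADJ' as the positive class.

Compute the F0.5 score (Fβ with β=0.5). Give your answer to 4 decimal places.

Fβ = (1+β²)·TP / ((1+β²)·TP + β²·FN + FP), with β²=1/4
= 1.25·53 / (1.25·53 + 0.25·43 + 32) = 0.6078

0.6078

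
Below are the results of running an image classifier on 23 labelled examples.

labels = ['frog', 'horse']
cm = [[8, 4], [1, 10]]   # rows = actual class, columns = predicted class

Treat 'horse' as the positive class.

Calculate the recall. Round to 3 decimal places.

Recall = TP/(TP+FN) = 10/(10+1) = 10/11 = 0.909

0.909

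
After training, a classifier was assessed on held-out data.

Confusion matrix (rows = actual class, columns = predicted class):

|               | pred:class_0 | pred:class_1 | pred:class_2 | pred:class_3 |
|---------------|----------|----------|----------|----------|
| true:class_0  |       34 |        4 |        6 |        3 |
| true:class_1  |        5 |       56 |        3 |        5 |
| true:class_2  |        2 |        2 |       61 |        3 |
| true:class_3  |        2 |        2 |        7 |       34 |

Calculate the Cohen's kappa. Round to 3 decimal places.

0.740

Observed agreement pₒ = trace/N = 185/229 = 0.8079
Expected agreement pₑ = Σ (rowᵢ·colᵢ)/N² = (47·43 + 69·64 + 68·77 + 45·45)/229² = 0.2612
κ = (pₒ − pₑ)/(1 − pₑ) = (0.8079 − 0.2612)/(1 − 0.2612) = 0.740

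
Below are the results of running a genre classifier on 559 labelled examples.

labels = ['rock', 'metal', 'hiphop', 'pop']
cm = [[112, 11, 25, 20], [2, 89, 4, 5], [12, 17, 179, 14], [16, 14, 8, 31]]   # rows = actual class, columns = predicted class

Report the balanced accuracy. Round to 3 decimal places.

Balanced accuracy = mean of per-class recall.
  rock: recall = 112/168 = 0.6667
  metal: recall = 89/100 = 0.8900
  hiphop: recall = 179/222 = 0.8063
  pop: recall = 31/69 = 0.4493
Mean = (0.6667 + 0.8900 + 0.8063 + 0.4493) / 4 = 0.703

0.703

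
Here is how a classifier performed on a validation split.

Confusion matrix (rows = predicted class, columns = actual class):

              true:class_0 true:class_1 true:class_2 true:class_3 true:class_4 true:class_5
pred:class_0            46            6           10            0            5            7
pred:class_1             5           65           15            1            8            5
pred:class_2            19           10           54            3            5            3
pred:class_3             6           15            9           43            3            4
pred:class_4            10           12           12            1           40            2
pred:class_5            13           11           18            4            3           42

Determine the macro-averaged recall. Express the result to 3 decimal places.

0.598

Per-class recall (TP/(TP+FN)):
  class_0: TP=46, FN=5+19+6+10+13=53 → 46/99 = 0.4646
  class_1: TP=65, FN=6+10+15+12+11=54 → 65/119 = 0.5462
  class_2: TP=54, FN=10+15+9+12+18=64 → 54/118 = 0.4576
  class_3: TP=43, FN=0+1+3+1+4=9 → 43/52 = 0.8269
  class_4: TP=40, FN=5+8+5+3+3=24 → 40/64 = 0.6250
  class_5: TP=42, FN=7+5+3+4+2=21 → 42/63 = 0.6667
Macro-recall = mean = (0.4646 + 0.5462 + 0.4576 + 0.8269 + 0.6250 + 0.6667) / 6 = 0.598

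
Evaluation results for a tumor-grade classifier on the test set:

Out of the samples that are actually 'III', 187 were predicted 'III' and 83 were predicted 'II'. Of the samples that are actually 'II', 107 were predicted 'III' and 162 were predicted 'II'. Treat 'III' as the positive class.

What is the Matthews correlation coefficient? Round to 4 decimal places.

MCC = (TP·TN − FP·FN) / √((TP+FP)(TP+FN)(TN+FP)(TN+FN))
Numerator = 187·162 − 107·83 = 21413
Denominator = √(294·270·269·245) = √5231538900 = 72329.3778
MCC = 21413 / 72329.3778 = 0.2960

0.2960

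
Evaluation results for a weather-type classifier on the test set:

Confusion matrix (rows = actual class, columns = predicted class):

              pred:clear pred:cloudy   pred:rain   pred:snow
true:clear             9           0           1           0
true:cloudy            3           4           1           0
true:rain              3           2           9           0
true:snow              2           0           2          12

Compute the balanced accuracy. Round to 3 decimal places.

0.698

Balanced accuracy = mean of per-class recall.
  clear: recall = 9/10 = 0.9000
  cloudy: recall = 4/8 = 0.5000
  rain: recall = 9/14 = 0.6429
  snow: recall = 12/16 = 0.7500
Mean = (0.9000 + 0.5000 + 0.6429 + 0.7500) / 4 = 0.698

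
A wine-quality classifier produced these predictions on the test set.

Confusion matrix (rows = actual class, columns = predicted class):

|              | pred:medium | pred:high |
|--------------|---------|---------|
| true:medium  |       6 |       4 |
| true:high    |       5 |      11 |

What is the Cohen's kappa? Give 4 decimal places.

0.2822

Observed agreement pₒ = trace/N = 17/26 = 0.65385
Expected agreement pₑ = Σ (rowᵢ·colᵢ)/N² = (10·11 + 16·15)/26² = 0.51775
κ = (pₒ − pₑ)/(1 − pₑ) = (0.65385 − 0.51775)/(1 − 0.51775) = 0.2822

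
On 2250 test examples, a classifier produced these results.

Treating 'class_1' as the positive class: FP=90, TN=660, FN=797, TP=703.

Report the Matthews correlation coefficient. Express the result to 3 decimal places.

MCC = (TP·TN − FP·FN) / √((TP+FP)(TP+FN)(TN+FP)(TN+FN))
Numerator = 703·660 − 90·797 = 392250
Denominator = √(793·1500·750·1457) = √1299826125000 = 1140099.1733
MCC = 392250 / 1140099.1733 = 0.344

0.344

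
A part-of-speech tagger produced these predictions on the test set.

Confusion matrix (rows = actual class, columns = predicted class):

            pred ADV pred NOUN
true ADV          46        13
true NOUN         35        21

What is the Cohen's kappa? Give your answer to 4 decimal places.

0.1562

Observed agreement pₒ = trace/N = 67/115 = 0.58261
Expected agreement pₑ = Σ (rowᵢ·colᵢ)/N² = (59·81 + 56·34)/115² = 0.50533
κ = (pₒ − pₑ)/(1 − pₑ) = (0.58261 − 0.50533)/(1 − 0.50533) = 0.1562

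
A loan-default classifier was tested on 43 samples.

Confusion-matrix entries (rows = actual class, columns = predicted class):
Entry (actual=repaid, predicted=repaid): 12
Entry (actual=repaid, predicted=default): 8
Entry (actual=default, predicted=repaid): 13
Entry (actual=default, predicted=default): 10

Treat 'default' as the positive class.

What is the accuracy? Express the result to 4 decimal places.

Accuracy = (TP+TN)/N = (10+12)/43 = 0.5116

0.5116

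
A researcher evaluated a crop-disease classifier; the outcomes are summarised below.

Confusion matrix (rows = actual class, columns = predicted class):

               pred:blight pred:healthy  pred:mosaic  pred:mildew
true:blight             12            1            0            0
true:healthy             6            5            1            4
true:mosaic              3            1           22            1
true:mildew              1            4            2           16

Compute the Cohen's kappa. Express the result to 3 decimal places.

Observed agreement pₒ = trace/N = 55/79 = 0.6962
Expected agreement pₑ = Σ (rowᵢ·colᵢ)/N² = (13·22 + 16·11 + 27·25 + 23·21)/79² = 0.2596
κ = (pₒ − pₑ)/(1 − pₑ) = (0.6962 − 0.2596)/(1 − 0.2596) = 0.590

0.590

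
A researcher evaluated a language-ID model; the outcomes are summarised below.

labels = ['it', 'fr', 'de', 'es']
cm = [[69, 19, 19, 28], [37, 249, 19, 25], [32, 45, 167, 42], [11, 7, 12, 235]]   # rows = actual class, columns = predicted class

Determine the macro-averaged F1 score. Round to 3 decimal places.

0.677

Per-class F1 score (2·TP/(2·TP+FP+FN)):
  it: TP=69, FP=37+32+11=80, FN=19+19+28=66 → 138/284 = 0.4859
  fr: TP=249, FP=19+45+7=71, FN=37+19+25=81 → 498/650 = 0.7662
  de: TP=167, FP=19+19+12=50, FN=32+45+42=119 → 334/503 = 0.6640
  es: TP=235, FP=28+25+42=95, FN=11+7+12=30 → 470/595 = 0.7899
Macro-F1 score = mean = (0.4859 + 0.7662 + 0.6640 + 0.7899) / 4 = 0.677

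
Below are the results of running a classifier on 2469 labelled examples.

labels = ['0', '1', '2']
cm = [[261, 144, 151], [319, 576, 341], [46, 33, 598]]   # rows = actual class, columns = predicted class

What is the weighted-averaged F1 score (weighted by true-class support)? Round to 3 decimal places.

Per-class F1 score (2·TP/(2·TP+FP+FN)):
  0: TP=261, FP=319+46=365, FN=144+151=295 → 522/1182 = 0.4416
  1: TP=576, FP=144+33=177, FN=319+341=660 → 1152/1989 = 0.5792
  2: TP=598, FP=151+341=492, FN=46+33=79 → 1196/1767 = 0.6769
Weighted-F1 score = Σ (supportᵢ/N)·F1 scoreᵢ with N=2469: (556/2469)·0.4416 + (1236/2469)·0.5792 + (677/2469)·0.6769 = 0.575

0.575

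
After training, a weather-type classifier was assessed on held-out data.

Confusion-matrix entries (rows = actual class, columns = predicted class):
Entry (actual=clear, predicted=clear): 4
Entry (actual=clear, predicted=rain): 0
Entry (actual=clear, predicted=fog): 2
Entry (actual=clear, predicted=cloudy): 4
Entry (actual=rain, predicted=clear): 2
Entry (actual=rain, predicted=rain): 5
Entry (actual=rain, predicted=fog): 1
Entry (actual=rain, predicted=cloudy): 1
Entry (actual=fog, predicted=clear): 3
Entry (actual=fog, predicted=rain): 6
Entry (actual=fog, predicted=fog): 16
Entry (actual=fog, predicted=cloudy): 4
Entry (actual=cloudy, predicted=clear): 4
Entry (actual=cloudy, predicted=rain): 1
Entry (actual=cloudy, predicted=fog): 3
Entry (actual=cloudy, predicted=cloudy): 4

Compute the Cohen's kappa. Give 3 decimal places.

0.276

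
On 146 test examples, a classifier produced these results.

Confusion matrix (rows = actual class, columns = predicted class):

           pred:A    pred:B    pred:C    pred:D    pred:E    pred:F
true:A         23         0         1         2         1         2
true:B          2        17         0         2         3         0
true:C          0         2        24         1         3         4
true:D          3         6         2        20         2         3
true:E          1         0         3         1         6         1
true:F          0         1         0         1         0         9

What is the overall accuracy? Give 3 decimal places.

Accuracy = trace / total = (23+17+24+20+6+9=99) / 146 = 99/146 = 0.678

0.678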